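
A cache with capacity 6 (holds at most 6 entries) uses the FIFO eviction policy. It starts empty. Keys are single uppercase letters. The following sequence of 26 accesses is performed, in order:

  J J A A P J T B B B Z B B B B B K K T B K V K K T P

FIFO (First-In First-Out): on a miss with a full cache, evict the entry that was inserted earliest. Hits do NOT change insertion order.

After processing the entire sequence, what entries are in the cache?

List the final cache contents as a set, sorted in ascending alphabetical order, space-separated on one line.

Answer: B K P T V Z

Derivation:
FIFO simulation (capacity=6):
  1. access J: MISS. Cache (old->new): [J]
  2. access J: HIT. Cache (old->new): [J]
  3. access A: MISS. Cache (old->new): [J A]
  4. access A: HIT. Cache (old->new): [J A]
  5. access P: MISS. Cache (old->new): [J A P]
  6. access J: HIT. Cache (old->new): [J A P]
  7. access T: MISS. Cache (old->new): [J A P T]
  8. access B: MISS. Cache (old->new): [J A P T B]
  9. access B: HIT. Cache (old->new): [J A P T B]
  10. access B: HIT. Cache (old->new): [J A P T B]
  11. access Z: MISS. Cache (old->new): [J A P T B Z]
  12. access B: HIT. Cache (old->new): [J A P T B Z]
  13. access B: HIT. Cache (old->new): [J A P T B Z]
  14. access B: HIT. Cache (old->new): [J A P T B Z]
  15. access B: HIT. Cache (old->new): [J A P T B Z]
  16. access B: HIT. Cache (old->new): [J A P T B Z]
  17. access K: MISS, evict J. Cache (old->new): [A P T B Z K]
  18. access K: HIT. Cache (old->new): [A P T B Z K]
  19. access T: HIT. Cache (old->new): [A P T B Z K]
  20. access B: HIT. Cache (old->new): [A P T B Z K]
  21. access K: HIT. Cache (old->new): [A P T B Z K]
  22. access V: MISS, evict A. Cache (old->new): [P T B Z K V]
  23. access K: HIT. Cache (old->new): [P T B Z K V]
  24. access K: HIT. Cache (old->new): [P T B Z K V]
  25. access T: HIT. Cache (old->new): [P T B Z K V]
  26. access P: HIT. Cache (old->new): [P T B Z K V]
Total: 18 hits, 8 misses, 2 evictions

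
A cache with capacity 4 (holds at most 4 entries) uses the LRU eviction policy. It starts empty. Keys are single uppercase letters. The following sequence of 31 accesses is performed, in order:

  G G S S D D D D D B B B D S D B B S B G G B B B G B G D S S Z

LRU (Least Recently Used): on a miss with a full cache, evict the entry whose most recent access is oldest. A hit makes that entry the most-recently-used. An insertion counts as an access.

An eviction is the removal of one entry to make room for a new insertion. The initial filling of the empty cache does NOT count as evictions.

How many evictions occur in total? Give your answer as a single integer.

Answer: 1

Derivation:
LRU simulation (capacity=4):
  1. access G: MISS. Cache (LRU->MRU): [G]
  2. access G: HIT. Cache (LRU->MRU): [G]
  3. access S: MISS. Cache (LRU->MRU): [G S]
  4. access S: HIT. Cache (LRU->MRU): [G S]
  5. access D: MISS. Cache (LRU->MRU): [G S D]
  6. access D: HIT. Cache (LRU->MRU): [G S D]
  7. access D: HIT. Cache (LRU->MRU): [G S D]
  8. access D: HIT. Cache (LRU->MRU): [G S D]
  9. access D: HIT. Cache (LRU->MRU): [G S D]
  10. access B: MISS. Cache (LRU->MRU): [G S D B]
  11. access B: HIT. Cache (LRU->MRU): [G S D B]
  12. access B: HIT. Cache (LRU->MRU): [G S D B]
  13. access D: HIT. Cache (LRU->MRU): [G S B D]
  14. access S: HIT. Cache (LRU->MRU): [G B D S]
  15. access D: HIT. Cache (LRU->MRU): [G B S D]
  16. access B: HIT. Cache (LRU->MRU): [G S D B]
  17. access B: HIT. Cache (LRU->MRU): [G S D B]
  18. access S: HIT. Cache (LRU->MRU): [G D B S]
  19. access B: HIT. Cache (LRU->MRU): [G D S B]
  20. access G: HIT. Cache (LRU->MRU): [D S B G]
  21. access G: HIT. Cache (LRU->MRU): [D S B G]
  22. access B: HIT. Cache (LRU->MRU): [D S G B]
  23. access B: HIT. Cache (LRU->MRU): [D S G B]
  24. access B: HIT. Cache (LRU->MRU): [D S G B]
  25. access G: HIT. Cache (LRU->MRU): [D S B G]
  26. access B: HIT. Cache (LRU->MRU): [D S G B]
  27. access G: HIT. Cache (LRU->MRU): [D S B G]
  28. access D: HIT. Cache (LRU->MRU): [S B G D]
  29. access S: HIT. Cache (LRU->MRU): [B G D S]
  30. access S: HIT. Cache (LRU->MRU): [B G D S]
  31. access Z: MISS, evict B. Cache (LRU->MRU): [G D S Z]
Total: 26 hits, 5 misses, 1 evictions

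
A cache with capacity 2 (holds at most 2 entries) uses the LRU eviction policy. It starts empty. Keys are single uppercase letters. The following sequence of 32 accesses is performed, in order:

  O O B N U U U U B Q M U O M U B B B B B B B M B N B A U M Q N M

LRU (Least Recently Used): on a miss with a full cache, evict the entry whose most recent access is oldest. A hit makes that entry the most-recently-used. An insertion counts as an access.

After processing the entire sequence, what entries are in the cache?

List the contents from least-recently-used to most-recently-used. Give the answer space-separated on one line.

LRU simulation (capacity=2):
  1. access O: MISS. Cache (LRU->MRU): [O]
  2. access O: HIT. Cache (LRU->MRU): [O]
  3. access B: MISS. Cache (LRU->MRU): [O B]
  4. access N: MISS, evict O. Cache (LRU->MRU): [B N]
  5. access U: MISS, evict B. Cache (LRU->MRU): [N U]
  6. access U: HIT. Cache (LRU->MRU): [N U]
  7. access U: HIT. Cache (LRU->MRU): [N U]
  8. access U: HIT. Cache (LRU->MRU): [N U]
  9. access B: MISS, evict N. Cache (LRU->MRU): [U B]
  10. access Q: MISS, evict U. Cache (LRU->MRU): [B Q]
  11. access M: MISS, evict B. Cache (LRU->MRU): [Q M]
  12. access U: MISS, evict Q. Cache (LRU->MRU): [M U]
  13. access O: MISS, evict M. Cache (LRU->MRU): [U O]
  14. access M: MISS, evict U. Cache (LRU->MRU): [O M]
  15. access U: MISS, evict O. Cache (LRU->MRU): [M U]
  16. access B: MISS, evict M. Cache (LRU->MRU): [U B]
  17. access B: HIT. Cache (LRU->MRU): [U B]
  18. access B: HIT. Cache (LRU->MRU): [U B]
  19. access B: HIT. Cache (LRU->MRU): [U B]
  20. access B: HIT. Cache (LRU->MRU): [U B]
  21. access B: HIT. Cache (LRU->MRU): [U B]
  22. access B: HIT. Cache (LRU->MRU): [U B]
  23. access M: MISS, evict U. Cache (LRU->MRU): [B M]
  24. access B: HIT. Cache (LRU->MRU): [M B]
  25. access N: MISS, evict M. Cache (LRU->MRU): [B N]
  26. access B: HIT. Cache (LRU->MRU): [N B]
  27. access A: MISS, evict N. Cache (LRU->MRU): [B A]
  28. access U: MISS, evict B. Cache (LRU->MRU): [A U]
  29. access M: MISS, evict A. Cache (LRU->MRU): [U M]
  30. access Q: MISS, evict U. Cache (LRU->MRU): [M Q]
  31. access N: MISS, evict M. Cache (LRU->MRU): [Q N]
  32. access M: MISS, evict Q. Cache (LRU->MRU): [N M]
Total: 12 hits, 20 misses, 18 evictions

Answer: N M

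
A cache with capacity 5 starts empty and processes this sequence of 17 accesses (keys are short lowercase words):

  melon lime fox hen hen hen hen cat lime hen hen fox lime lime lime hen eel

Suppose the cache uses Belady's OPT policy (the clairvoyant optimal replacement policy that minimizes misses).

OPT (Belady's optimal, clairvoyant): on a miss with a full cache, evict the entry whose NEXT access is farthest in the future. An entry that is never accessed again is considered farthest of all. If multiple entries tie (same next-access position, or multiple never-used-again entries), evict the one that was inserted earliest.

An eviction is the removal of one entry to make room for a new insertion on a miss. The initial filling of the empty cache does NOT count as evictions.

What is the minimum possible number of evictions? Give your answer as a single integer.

OPT (Belady) simulation (capacity=5):
  1. access melon: MISS. Cache: [melon]
  2. access lime: MISS. Cache: [melon lime]
  3. access fox: MISS. Cache: [melon lime fox]
  4. access hen: MISS. Cache: [melon lime fox hen]
  5. access hen: HIT. Next use of hen: step 6. Cache: [melon lime fox hen]
  6. access hen: HIT. Next use of hen: step 7. Cache: [melon lime fox hen]
  7. access hen: HIT. Next use of hen: step 10. Cache: [melon lime fox hen]
  8. access cat: MISS. Cache: [melon lime fox hen cat]
  9. access lime: HIT. Next use of lime: step 13. Cache: [melon lime fox hen cat]
  10. access hen: HIT. Next use of hen: step 11. Cache: [melon lime fox hen cat]
  11. access hen: HIT. Next use of hen: step 16. Cache: [melon lime fox hen cat]
  12. access fox: HIT. Next use of fox: never. Cache: [melon lime fox hen cat]
  13. access lime: HIT. Next use of lime: step 14. Cache: [melon lime fox hen cat]
  14. access lime: HIT. Next use of lime: step 15. Cache: [melon lime fox hen cat]
  15. access lime: HIT. Next use of lime: never. Cache: [melon lime fox hen cat]
  16. access hen: HIT. Next use of hen: never. Cache: [melon lime fox hen cat]
  17. access eel: MISS, evict melon (next use: never). Cache: [lime fox hen cat eel]
Total: 11 hits, 6 misses, 1 evictions

Answer: 1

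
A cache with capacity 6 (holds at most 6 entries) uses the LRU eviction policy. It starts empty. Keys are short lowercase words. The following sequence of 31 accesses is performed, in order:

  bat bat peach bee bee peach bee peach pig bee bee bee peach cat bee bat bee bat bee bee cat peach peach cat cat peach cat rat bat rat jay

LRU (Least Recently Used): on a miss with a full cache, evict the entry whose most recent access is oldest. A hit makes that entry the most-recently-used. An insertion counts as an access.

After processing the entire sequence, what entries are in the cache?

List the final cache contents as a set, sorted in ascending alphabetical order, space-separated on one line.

Answer: bat bee cat jay peach rat

Derivation:
LRU simulation (capacity=6):
  1. access bat: MISS. Cache (LRU->MRU): [bat]
  2. access bat: HIT. Cache (LRU->MRU): [bat]
  3. access peach: MISS. Cache (LRU->MRU): [bat peach]
  4. access bee: MISS. Cache (LRU->MRU): [bat peach bee]
  5. access bee: HIT. Cache (LRU->MRU): [bat peach bee]
  6. access peach: HIT. Cache (LRU->MRU): [bat bee peach]
  7. access bee: HIT. Cache (LRU->MRU): [bat peach bee]
  8. access peach: HIT. Cache (LRU->MRU): [bat bee peach]
  9. access pig: MISS. Cache (LRU->MRU): [bat bee peach pig]
  10. access bee: HIT. Cache (LRU->MRU): [bat peach pig bee]
  11. access bee: HIT. Cache (LRU->MRU): [bat peach pig bee]
  12. access bee: HIT. Cache (LRU->MRU): [bat peach pig bee]
  13. access peach: HIT. Cache (LRU->MRU): [bat pig bee peach]
  14. access cat: MISS. Cache (LRU->MRU): [bat pig bee peach cat]
  15. access bee: HIT. Cache (LRU->MRU): [bat pig peach cat bee]
  16. access bat: HIT. Cache (LRU->MRU): [pig peach cat bee bat]
  17. access bee: HIT. Cache (LRU->MRU): [pig peach cat bat bee]
  18. access bat: HIT. Cache (LRU->MRU): [pig peach cat bee bat]
  19. access bee: HIT. Cache (LRU->MRU): [pig peach cat bat bee]
  20. access bee: HIT. Cache (LRU->MRU): [pig peach cat bat bee]
  21. access cat: HIT. Cache (LRU->MRU): [pig peach bat bee cat]
  22. access peach: HIT. Cache (LRU->MRU): [pig bat bee cat peach]
  23. access peach: HIT. Cache (LRU->MRU): [pig bat bee cat peach]
  24. access cat: HIT. Cache (LRU->MRU): [pig bat bee peach cat]
  25. access cat: HIT. Cache (LRU->MRU): [pig bat bee peach cat]
  26. access peach: HIT. Cache (LRU->MRU): [pig bat bee cat peach]
  27. access cat: HIT. Cache (LRU->MRU): [pig bat bee peach cat]
  28. access rat: MISS. Cache (LRU->MRU): [pig bat bee peach cat rat]
  29. access bat: HIT. Cache (LRU->MRU): [pig bee peach cat rat bat]
  30. access rat: HIT. Cache (LRU->MRU): [pig bee peach cat bat rat]
  31. access jay: MISS, evict pig. Cache (LRU->MRU): [bee peach cat bat rat jay]
Total: 24 hits, 7 misses, 1 evictions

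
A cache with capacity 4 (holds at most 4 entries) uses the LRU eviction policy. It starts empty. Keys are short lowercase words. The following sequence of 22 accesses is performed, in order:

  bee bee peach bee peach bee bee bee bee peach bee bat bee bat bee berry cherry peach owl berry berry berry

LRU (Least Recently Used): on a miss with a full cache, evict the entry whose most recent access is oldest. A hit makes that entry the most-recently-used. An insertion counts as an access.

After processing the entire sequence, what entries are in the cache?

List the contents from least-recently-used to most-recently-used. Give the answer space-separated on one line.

LRU simulation (capacity=4):
  1. access bee: MISS. Cache (LRU->MRU): [bee]
  2. access bee: HIT. Cache (LRU->MRU): [bee]
  3. access peach: MISS. Cache (LRU->MRU): [bee peach]
  4. access bee: HIT. Cache (LRU->MRU): [peach bee]
  5. access peach: HIT. Cache (LRU->MRU): [bee peach]
  6. access bee: HIT. Cache (LRU->MRU): [peach bee]
  7. access bee: HIT. Cache (LRU->MRU): [peach bee]
  8. access bee: HIT. Cache (LRU->MRU): [peach bee]
  9. access bee: HIT. Cache (LRU->MRU): [peach bee]
  10. access peach: HIT. Cache (LRU->MRU): [bee peach]
  11. access bee: HIT. Cache (LRU->MRU): [peach bee]
  12. access bat: MISS. Cache (LRU->MRU): [peach bee bat]
  13. access bee: HIT. Cache (LRU->MRU): [peach bat bee]
  14. access bat: HIT. Cache (LRU->MRU): [peach bee bat]
  15. access bee: HIT. Cache (LRU->MRU): [peach bat bee]
  16. access berry: MISS. Cache (LRU->MRU): [peach bat bee berry]
  17. access cherry: MISS, evict peach. Cache (LRU->MRU): [bat bee berry cherry]
  18. access peach: MISS, evict bat. Cache (LRU->MRU): [bee berry cherry peach]
  19. access owl: MISS, evict bee. Cache (LRU->MRU): [berry cherry peach owl]
  20. access berry: HIT. Cache (LRU->MRU): [cherry peach owl berry]
  21. access berry: HIT. Cache (LRU->MRU): [cherry peach owl berry]
  22. access berry: HIT. Cache (LRU->MRU): [cherry peach owl berry]
Total: 15 hits, 7 misses, 3 evictions

Answer: cherry peach owl berry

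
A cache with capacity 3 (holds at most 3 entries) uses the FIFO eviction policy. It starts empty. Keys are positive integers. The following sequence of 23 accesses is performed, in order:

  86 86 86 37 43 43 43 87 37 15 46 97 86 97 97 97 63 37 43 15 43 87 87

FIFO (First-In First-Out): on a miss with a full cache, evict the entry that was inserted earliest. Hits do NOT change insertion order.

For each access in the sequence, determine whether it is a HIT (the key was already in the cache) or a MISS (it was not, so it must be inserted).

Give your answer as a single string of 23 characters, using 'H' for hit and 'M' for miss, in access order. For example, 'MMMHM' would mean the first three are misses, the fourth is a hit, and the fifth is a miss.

FIFO simulation (capacity=3):
  1. access 86: MISS. Cache (old->new): [86]
  2. access 86: HIT. Cache (old->new): [86]
  3. access 86: HIT. Cache (old->new): [86]
  4. access 37: MISS. Cache (old->new): [86 37]
  5. access 43: MISS. Cache (old->new): [86 37 43]
  6. access 43: HIT. Cache (old->new): [86 37 43]
  7. access 43: HIT. Cache (old->new): [86 37 43]
  8. access 87: MISS, evict 86. Cache (old->new): [37 43 87]
  9. access 37: HIT. Cache (old->new): [37 43 87]
  10. access 15: MISS, evict 37. Cache (old->new): [43 87 15]
  11. access 46: MISS, evict 43. Cache (old->new): [87 15 46]
  12. access 97: MISS, evict 87. Cache (old->new): [15 46 97]
  13. access 86: MISS, evict 15. Cache (old->new): [46 97 86]
  14. access 97: HIT. Cache (old->new): [46 97 86]
  15. access 97: HIT. Cache (old->new): [46 97 86]
  16. access 97: HIT. Cache (old->new): [46 97 86]
  17. access 63: MISS, evict 46. Cache (old->new): [97 86 63]
  18. access 37: MISS, evict 97. Cache (old->new): [86 63 37]
  19. access 43: MISS, evict 86. Cache (old->new): [63 37 43]
  20. access 15: MISS, evict 63. Cache (old->new): [37 43 15]
  21. access 43: HIT. Cache (old->new): [37 43 15]
  22. access 87: MISS, evict 37. Cache (old->new): [43 15 87]
  23. access 87: HIT. Cache (old->new): [43 15 87]
Total: 10 hits, 13 misses, 10 evictions

Answer: MHHMMHHMHMMMMHHHMMMMHMH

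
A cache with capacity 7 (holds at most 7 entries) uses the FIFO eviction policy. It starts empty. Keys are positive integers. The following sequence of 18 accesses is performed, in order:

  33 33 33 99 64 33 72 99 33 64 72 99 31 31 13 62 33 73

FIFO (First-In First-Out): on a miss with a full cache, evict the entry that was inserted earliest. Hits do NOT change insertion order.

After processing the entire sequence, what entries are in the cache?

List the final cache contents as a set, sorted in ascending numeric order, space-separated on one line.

Answer: 13 31 62 64 72 73 99

Derivation:
FIFO simulation (capacity=7):
  1. access 33: MISS. Cache (old->new): [33]
  2. access 33: HIT. Cache (old->new): [33]
  3. access 33: HIT. Cache (old->new): [33]
  4. access 99: MISS. Cache (old->new): [33 99]
  5. access 64: MISS. Cache (old->new): [33 99 64]
  6. access 33: HIT. Cache (old->new): [33 99 64]
  7. access 72: MISS. Cache (old->new): [33 99 64 72]
  8. access 99: HIT. Cache (old->new): [33 99 64 72]
  9. access 33: HIT. Cache (old->new): [33 99 64 72]
  10. access 64: HIT. Cache (old->new): [33 99 64 72]
  11. access 72: HIT. Cache (old->new): [33 99 64 72]
  12. access 99: HIT. Cache (old->new): [33 99 64 72]
  13. access 31: MISS. Cache (old->new): [33 99 64 72 31]
  14. access 31: HIT. Cache (old->new): [33 99 64 72 31]
  15. access 13: MISS. Cache (old->new): [33 99 64 72 31 13]
  16. access 62: MISS. Cache (old->new): [33 99 64 72 31 13 62]
  17. access 33: HIT. Cache (old->new): [33 99 64 72 31 13 62]
  18. access 73: MISS, evict 33. Cache (old->new): [99 64 72 31 13 62 73]
Total: 10 hits, 8 misses, 1 evictions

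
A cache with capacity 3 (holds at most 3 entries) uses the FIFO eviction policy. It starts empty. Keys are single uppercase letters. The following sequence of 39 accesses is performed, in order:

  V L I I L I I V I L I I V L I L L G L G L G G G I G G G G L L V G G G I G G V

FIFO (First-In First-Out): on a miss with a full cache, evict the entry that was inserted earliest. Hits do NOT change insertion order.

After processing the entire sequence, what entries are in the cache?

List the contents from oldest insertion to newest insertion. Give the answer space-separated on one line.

FIFO simulation (capacity=3):
  1. access V: MISS. Cache (old->new): [V]
  2. access L: MISS. Cache (old->new): [V L]
  3. access I: MISS. Cache (old->new): [V L I]
  4. access I: HIT. Cache (old->new): [V L I]
  5. access L: HIT. Cache (old->new): [V L I]
  6. access I: HIT. Cache (old->new): [V L I]
  7. access I: HIT. Cache (old->new): [V L I]
  8. access V: HIT. Cache (old->new): [V L I]
  9. access I: HIT. Cache (old->new): [V L I]
  10. access L: HIT. Cache (old->new): [V L I]
  11. access I: HIT. Cache (old->new): [V L I]
  12. access I: HIT. Cache (old->new): [V L I]
  13. access V: HIT. Cache (old->new): [V L I]
  14. access L: HIT. Cache (old->new): [V L I]
  15. access I: HIT. Cache (old->new): [V L I]
  16. access L: HIT. Cache (old->new): [V L I]
  17. access L: HIT. Cache (old->new): [V L I]
  18. access G: MISS, evict V. Cache (old->new): [L I G]
  19. access L: HIT. Cache (old->new): [L I G]
  20. access G: HIT. Cache (old->new): [L I G]
  21. access L: HIT. Cache (old->new): [L I G]
  22. access G: HIT. Cache (old->new): [L I G]
  23. access G: HIT. Cache (old->new): [L I G]
  24. access G: HIT. Cache (old->new): [L I G]
  25. access I: HIT. Cache (old->new): [L I G]
  26. access G: HIT. Cache (old->new): [L I G]
  27. access G: HIT. Cache (old->new): [L I G]
  28. access G: HIT. Cache (old->new): [L I G]
  29. access G: HIT. Cache (old->new): [L I G]
  30. access L: HIT. Cache (old->new): [L I G]
  31. access L: HIT. Cache (old->new): [L I G]
  32. access V: MISS, evict L. Cache (old->new): [I G V]
  33. access G: HIT. Cache (old->new): [I G V]
  34. access G: HIT. Cache (old->new): [I G V]
  35. access G: HIT. Cache (old->new): [I G V]
  36. access I: HIT. Cache (old->new): [I G V]
  37. access G: HIT. Cache (old->new): [I G V]
  38. access G: HIT. Cache (old->new): [I G V]
  39. access V: HIT. Cache (old->new): [I G V]
Total: 34 hits, 5 misses, 2 evictions

Answer: I G V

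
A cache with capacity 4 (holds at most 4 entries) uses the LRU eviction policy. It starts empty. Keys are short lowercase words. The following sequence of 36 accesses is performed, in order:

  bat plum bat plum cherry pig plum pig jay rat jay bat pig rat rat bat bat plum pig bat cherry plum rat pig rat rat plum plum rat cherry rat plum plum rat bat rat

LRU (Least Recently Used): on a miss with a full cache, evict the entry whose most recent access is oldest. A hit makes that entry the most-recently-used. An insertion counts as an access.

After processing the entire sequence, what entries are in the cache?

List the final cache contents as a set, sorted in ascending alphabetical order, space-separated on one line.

Answer: bat cherry plum rat

Derivation:
LRU simulation (capacity=4):
  1. access bat: MISS. Cache (LRU->MRU): [bat]
  2. access plum: MISS. Cache (LRU->MRU): [bat plum]
  3. access bat: HIT. Cache (LRU->MRU): [plum bat]
  4. access plum: HIT. Cache (LRU->MRU): [bat plum]
  5. access cherry: MISS. Cache (LRU->MRU): [bat plum cherry]
  6. access pig: MISS. Cache (LRU->MRU): [bat plum cherry pig]
  7. access plum: HIT. Cache (LRU->MRU): [bat cherry pig plum]
  8. access pig: HIT. Cache (LRU->MRU): [bat cherry plum pig]
  9. access jay: MISS, evict bat. Cache (LRU->MRU): [cherry plum pig jay]
  10. access rat: MISS, evict cherry. Cache (LRU->MRU): [plum pig jay rat]
  11. access jay: HIT. Cache (LRU->MRU): [plum pig rat jay]
  12. access bat: MISS, evict plum. Cache (LRU->MRU): [pig rat jay bat]
  13. access pig: HIT. Cache (LRU->MRU): [rat jay bat pig]
  14. access rat: HIT. Cache (LRU->MRU): [jay bat pig rat]
  15. access rat: HIT. Cache (LRU->MRU): [jay bat pig rat]
  16. access bat: HIT. Cache (LRU->MRU): [jay pig rat bat]
  17. access bat: HIT. Cache (LRU->MRU): [jay pig rat bat]
  18. access plum: MISS, evict jay. Cache (LRU->MRU): [pig rat bat plum]
  19. access pig: HIT. Cache (LRU->MRU): [rat bat plum pig]
  20. access bat: HIT. Cache (LRU->MRU): [rat plum pig bat]
  21. access cherry: MISS, evict rat. Cache (LRU->MRU): [plum pig bat cherry]
  22. access plum: HIT. Cache (LRU->MRU): [pig bat cherry plum]
  23. access rat: MISS, evict pig. Cache (LRU->MRU): [bat cherry plum rat]
  24. access pig: MISS, evict bat. Cache (LRU->MRU): [cherry plum rat pig]
  25. access rat: HIT. Cache (LRU->MRU): [cherry plum pig rat]
  26. access rat: HIT. Cache (LRU->MRU): [cherry plum pig rat]
  27. access plum: HIT. Cache (LRU->MRU): [cherry pig rat plum]
  28. access plum: HIT. Cache (LRU->MRU): [cherry pig rat plum]
  29. access rat: HIT. Cache (LRU->MRU): [cherry pig plum rat]
  30. access cherry: HIT. Cache (LRU->MRU): [pig plum rat cherry]
  31. access rat: HIT. Cache (LRU->MRU): [pig plum cherry rat]
  32. access plum: HIT. Cache (LRU->MRU): [pig cherry rat plum]
  33. access plum: HIT. Cache (LRU->MRU): [pig cherry rat plum]
  34. access rat: HIT. Cache (LRU->MRU): [pig cherry plum rat]
  35. access bat: MISS, evict pig. Cache (LRU->MRU): [cherry plum rat bat]
  36. access rat: HIT. Cache (LRU->MRU): [cherry plum bat rat]
Total: 24 hits, 12 misses, 8 evictions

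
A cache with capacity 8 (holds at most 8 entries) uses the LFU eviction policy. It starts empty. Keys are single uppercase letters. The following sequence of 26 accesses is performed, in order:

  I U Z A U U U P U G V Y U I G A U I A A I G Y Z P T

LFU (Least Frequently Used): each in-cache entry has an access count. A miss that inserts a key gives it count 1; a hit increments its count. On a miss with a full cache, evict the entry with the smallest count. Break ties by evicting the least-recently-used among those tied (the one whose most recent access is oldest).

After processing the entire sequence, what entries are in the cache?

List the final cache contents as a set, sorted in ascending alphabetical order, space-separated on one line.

Answer: A G I P T U Y Z

Derivation:
LFU simulation (capacity=8):
  1. access I: MISS. Cache: [I(c=1)]
  2. access U: MISS. Cache: [I(c=1) U(c=1)]
  3. access Z: MISS. Cache: [I(c=1) U(c=1) Z(c=1)]
  4. access A: MISS. Cache: [I(c=1) U(c=1) Z(c=1) A(c=1)]
  5. access U: HIT, count now 2. Cache: [I(c=1) Z(c=1) A(c=1) U(c=2)]
  6. access U: HIT, count now 3. Cache: [I(c=1) Z(c=1) A(c=1) U(c=3)]
  7. access U: HIT, count now 4. Cache: [I(c=1) Z(c=1) A(c=1) U(c=4)]
  8. access P: MISS. Cache: [I(c=1) Z(c=1) A(c=1) P(c=1) U(c=4)]
  9. access U: HIT, count now 5. Cache: [I(c=1) Z(c=1) A(c=1) P(c=1) U(c=5)]
  10. access G: MISS. Cache: [I(c=1) Z(c=1) A(c=1) P(c=1) G(c=1) U(c=5)]
  11. access V: MISS. Cache: [I(c=1) Z(c=1) A(c=1) P(c=1) G(c=1) V(c=1) U(c=5)]
  12. access Y: MISS. Cache: [I(c=1) Z(c=1) A(c=1) P(c=1) G(c=1) V(c=1) Y(c=1) U(c=5)]
  13. access U: HIT, count now 6. Cache: [I(c=1) Z(c=1) A(c=1) P(c=1) G(c=1) V(c=1) Y(c=1) U(c=6)]
  14. access I: HIT, count now 2. Cache: [Z(c=1) A(c=1) P(c=1) G(c=1) V(c=1) Y(c=1) I(c=2) U(c=6)]
  15. access G: HIT, count now 2. Cache: [Z(c=1) A(c=1) P(c=1) V(c=1) Y(c=1) I(c=2) G(c=2) U(c=6)]
  16. access A: HIT, count now 2. Cache: [Z(c=1) P(c=1) V(c=1) Y(c=1) I(c=2) G(c=2) A(c=2) U(c=6)]
  17. access U: HIT, count now 7. Cache: [Z(c=1) P(c=1) V(c=1) Y(c=1) I(c=2) G(c=2) A(c=2) U(c=7)]
  18. access I: HIT, count now 3. Cache: [Z(c=1) P(c=1) V(c=1) Y(c=1) G(c=2) A(c=2) I(c=3) U(c=7)]
  19. access A: HIT, count now 3. Cache: [Z(c=1) P(c=1) V(c=1) Y(c=1) G(c=2) I(c=3) A(c=3) U(c=7)]
  20. access A: HIT, count now 4. Cache: [Z(c=1) P(c=1) V(c=1) Y(c=1) G(c=2) I(c=3) A(c=4) U(c=7)]
  21. access I: HIT, count now 4. Cache: [Z(c=1) P(c=1) V(c=1) Y(c=1) G(c=2) A(c=4) I(c=4) U(c=7)]
  22. access G: HIT, count now 3. Cache: [Z(c=1) P(c=1) V(c=1) Y(c=1) G(c=3) A(c=4) I(c=4) U(c=7)]
  23. access Y: HIT, count now 2. Cache: [Z(c=1) P(c=1) V(c=1) Y(c=2) G(c=3) A(c=4) I(c=4) U(c=7)]
  24. access Z: HIT, count now 2. Cache: [P(c=1) V(c=1) Y(c=2) Z(c=2) G(c=3) A(c=4) I(c=4) U(c=7)]
  25. access P: HIT, count now 2. Cache: [V(c=1) Y(c=2) Z(c=2) P(c=2) G(c=3) A(c=4) I(c=4) U(c=7)]
  26. access T: MISS, evict V(c=1). Cache: [T(c=1) Y(c=2) Z(c=2) P(c=2) G(c=3) A(c=4) I(c=4) U(c=7)]
Total: 17 hits, 9 misses, 1 evictions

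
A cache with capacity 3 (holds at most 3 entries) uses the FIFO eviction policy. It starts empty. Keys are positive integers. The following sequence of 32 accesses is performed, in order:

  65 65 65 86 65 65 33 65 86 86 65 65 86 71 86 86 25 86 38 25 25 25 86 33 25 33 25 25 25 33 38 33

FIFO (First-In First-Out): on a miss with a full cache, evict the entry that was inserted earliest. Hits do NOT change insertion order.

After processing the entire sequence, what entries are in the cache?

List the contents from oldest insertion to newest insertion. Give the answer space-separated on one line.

FIFO simulation (capacity=3):
  1. access 65: MISS. Cache (old->new): [65]
  2. access 65: HIT. Cache (old->new): [65]
  3. access 65: HIT. Cache (old->new): [65]
  4. access 86: MISS. Cache (old->new): [65 86]
  5. access 65: HIT. Cache (old->new): [65 86]
  6. access 65: HIT. Cache (old->new): [65 86]
  7. access 33: MISS. Cache (old->new): [65 86 33]
  8. access 65: HIT. Cache (old->new): [65 86 33]
  9. access 86: HIT. Cache (old->new): [65 86 33]
  10. access 86: HIT. Cache (old->new): [65 86 33]
  11. access 65: HIT. Cache (old->new): [65 86 33]
  12. access 65: HIT. Cache (old->new): [65 86 33]
  13. access 86: HIT. Cache (old->new): [65 86 33]
  14. access 71: MISS, evict 65. Cache (old->new): [86 33 71]
  15. access 86: HIT. Cache (old->new): [86 33 71]
  16. access 86: HIT. Cache (old->new): [86 33 71]
  17. access 25: MISS, evict 86. Cache (old->new): [33 71 25]
  18. access 86: MISS, evict 33. Cache (old->new): [71 25 86]
  19. access 38: MISS, evict 71. Cache (old->new): [25 86 38]
  20. access 25: HIT. Cache (old->new): [25 86 38]
  21. access 25: HIT. Cache (old->new): [25 86 38]
  22. access 25: HIT. Cache (old->new): [25 86 38]
  23. access 86: HIT. Cache (old->new): [25 86 38]
  24. access 33: MISS, evict 25. Cache (old->new): [86 38 33]
  25. access 25: MISS, evict 86. Cache (old->new): [38 33 25]
  26. access 33: HIT. Cache (old->new): [38 33 25]
  27. access 25: HIT. Cache (old->new): [38 33 25]
  28. access 25: HIT. Cache (old->new): [38 33 25]
  29. access 25: HIT. Cache (old->new): [38 33 25]
  30. access 33: HIT. Cache (old->new): [38 33 25]
  31. access 38: HIT. Cache (old->new): [38 33 25]
  32. access 33: HIT. Cache (old->new): [38 33 25]
Total: 23 hits, 9 misses, 6 evictions

Answer: 38 33 25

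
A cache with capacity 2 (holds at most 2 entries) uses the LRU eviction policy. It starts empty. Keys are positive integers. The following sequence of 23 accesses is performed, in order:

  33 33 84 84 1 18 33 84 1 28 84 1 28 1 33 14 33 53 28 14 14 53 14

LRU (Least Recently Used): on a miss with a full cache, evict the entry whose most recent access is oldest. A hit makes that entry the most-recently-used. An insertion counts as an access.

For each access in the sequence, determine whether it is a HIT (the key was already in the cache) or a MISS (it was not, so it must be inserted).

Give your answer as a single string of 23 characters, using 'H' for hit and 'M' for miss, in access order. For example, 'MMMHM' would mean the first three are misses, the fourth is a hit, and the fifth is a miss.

LRU simulation (capacity=2):
  1. access 33: MISS. Cache (LRU->MRU): [33]
  2. access 33: HIT. Cache (LRU->MRU): [33]
  3. access 84: MISS. Cache (LRU->MRU): [33 84]
  4. access 84: HIT. Cache (LRU->MRU): [33 84]
  5. access 1: MISS, evict 33. Cache (LRU->MRU): [84 1]
  6. access 18: MISS, evict 84. Cache (LRU->MRU): [1 18]
  7. access 33: MISS, evict 1. Cache (LRU->MRU): [18 33]
  8. access 84: MISS, evict 18. Cache (LRU->MRU): [33 84]
  9. access 1: MISS, evict 33. Cache (LRU->MRU): [84 1]
  10. access 28: MISS, evict 84. Cache (LRU->MRU): [1 28]
  11. access 84: MISS, evict 1. Cache (LRU->MRU): [28 84]
  12. access 1: MISS, evict 28. Cache (LRU->MRU): [84 1]
  13. access 28: MISS, evict 84. Cache (LRU->MRU): [1 28]
  14. access 1: HIT. Cache (LRU->MRU): [28 1]
  15. access 33: MISS, evict 28. Cache (LRU->MRU): [1 33]
  16. access 14: MISS, evict 1. Cache (LRU->MRU): [33 14]
  17. access 33: HIT. Cache (LRU->MRU): [14 33]
  18. access 53: MISS, evict 14. Cache (LRU->MRU): [33 53]
  19. access 28: MISS, evict 33. Cache (LRU->MRU): [53 28]
  20. access 14: MISS, evict 53. Cache (LRU->MRU): [28 14]
  21. access 14: HIT. Cache (LRU->MRU): [28 14]
  22. access 53: MISS, evict 28. Cache (LRU->MRU): [14 53]
  23. access 14: HIT. Cache (LRU->MRU): [53 14]
Total: 6 hits, 17 misses, 15 evictions

Answer: MHMHMMMMMMMMMHMMHMMMHMH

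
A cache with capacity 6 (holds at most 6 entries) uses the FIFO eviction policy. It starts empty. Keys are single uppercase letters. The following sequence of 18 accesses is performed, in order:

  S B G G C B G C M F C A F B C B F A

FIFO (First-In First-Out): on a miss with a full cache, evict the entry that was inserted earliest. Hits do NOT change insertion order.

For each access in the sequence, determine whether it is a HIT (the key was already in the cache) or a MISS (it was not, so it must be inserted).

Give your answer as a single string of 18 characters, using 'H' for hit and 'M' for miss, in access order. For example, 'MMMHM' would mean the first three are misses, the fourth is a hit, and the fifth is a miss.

Answer: MMMHMHHHMMHMHHHHHH

Derivation:
FIFO simulation (capacity=6):
  1. access S: MISS. Cache (old->new): [S]
  2. access B: MISS. Cache (old->new): [S B]
  3. access G: MISS. Cache (old->new): [S B G]
  4. access G: HIT. Cache (old->new): [S B G]
  5. access C: MISS. Cache (old->new): [S B G C]
  6. access B: HIT. Cache (old->new): [S B G C]
  7. access G: HIT. Cache (old->new): [S B G C]
  8. access C: HIT. Cache (old->new): [S B G C]
  9. access M: MISS. Cache (old->new): [S B G C M]
  10. access F: MISS. Cache (old->new): [S B G C M F]
  11. access C: HIT. Cache (old->new): [S B G C M F]
  12. access A: MISS, evict S. Cache (old->new): [B G C M F A]
  13. access F: HIT. Cache (old->new): [B G C M F A]
  14. access B: HIT. Cache (old->new): [B G C M F A]
  15. access C: HIT. Cache (old->new): [B G C M F A]
  16. access B: HIT. Cache (old->new): [B G C M F A]
  17. access F: HIT. Cache (old->new): [B G C M F A]
  18. access A: HIT. Cache (old->new): [B G C M F A]
Total: 11 hits, 7 misses, 1 evictions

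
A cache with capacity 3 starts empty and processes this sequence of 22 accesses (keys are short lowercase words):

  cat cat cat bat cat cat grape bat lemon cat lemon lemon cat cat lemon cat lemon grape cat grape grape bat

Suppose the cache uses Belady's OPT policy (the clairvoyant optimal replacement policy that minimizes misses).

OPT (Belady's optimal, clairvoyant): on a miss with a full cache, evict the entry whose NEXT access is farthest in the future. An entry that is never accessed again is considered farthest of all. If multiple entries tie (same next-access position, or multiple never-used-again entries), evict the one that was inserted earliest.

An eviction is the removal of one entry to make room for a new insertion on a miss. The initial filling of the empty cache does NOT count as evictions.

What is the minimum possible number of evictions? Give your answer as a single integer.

Answer: 2

Derivation:
OPT (Belady) simulation (capacity=3):
  1. access cat: MISS. Cache: [cat]
  2. access cat: HIT. Next use of cat: step 3. Cache: [cat]
  3. access cat: HIT. Next use of cat: step 5. Cache: [cat]
  4. access bat: MISS. Cache: [cat bat]
  5. access cat: HIT. Next use of cat: step 6. Cache: [cat bat]
  6. access cat: HIT. Next use of cat: step 10. Cache: [cat bat]
  7. access grape: MISS. Cache: [cat bat grape]
  8. access bat: HIT. Next use of bat: step 22. Cache: [cat bat grape]
  9. access lemon: MISS, evict bat (next use: step 22). Cache: [cat grape lemon]
  10. access cat: HIT. Next use of cat: step 13. Cache: [cat grape lemon]
  11. access lemon: HIT. Next use of lemon: step 12. Cache: [cat grape lemon]
  12. access lemon: HIT. Next use of lemon: step 15. Cache: [cat grape lemon]
  13. access cat: HIT. Next use of cat: step 14. Cache: [cat grape lemon]
  14. access cat: HIT. Next use of cat: step 16. Cache: [cat grape lemon]
  15. access lemon: HIT. Next use of lemon: step 17. Cache: [cat grape lemon]
  16. access cat: HIT. Next use of cat: step 19. Cache: [cat grape lemon]
  17. access lemon: HIT. Next use of lemon: never. Cache: [cat grape lemon]
  18. access grape: HIT. Next use of grape: step 20. Cache: [cat grape lemon]
  19. access cat: HIT. Next use of cat: never. Cache: [cat grape lemon]
  20. access grape: HIT. Next use of grape: step 21. Cache: [cat grape lemon]
  21. access grape: HIT. Next use of grape: never. Cache: [cat grape lemon]
  22. access bat: MISS, evict cat (next use: never). Cache: [grape lemon bat]
Total: 17 hits, 5 misses, 2 evictions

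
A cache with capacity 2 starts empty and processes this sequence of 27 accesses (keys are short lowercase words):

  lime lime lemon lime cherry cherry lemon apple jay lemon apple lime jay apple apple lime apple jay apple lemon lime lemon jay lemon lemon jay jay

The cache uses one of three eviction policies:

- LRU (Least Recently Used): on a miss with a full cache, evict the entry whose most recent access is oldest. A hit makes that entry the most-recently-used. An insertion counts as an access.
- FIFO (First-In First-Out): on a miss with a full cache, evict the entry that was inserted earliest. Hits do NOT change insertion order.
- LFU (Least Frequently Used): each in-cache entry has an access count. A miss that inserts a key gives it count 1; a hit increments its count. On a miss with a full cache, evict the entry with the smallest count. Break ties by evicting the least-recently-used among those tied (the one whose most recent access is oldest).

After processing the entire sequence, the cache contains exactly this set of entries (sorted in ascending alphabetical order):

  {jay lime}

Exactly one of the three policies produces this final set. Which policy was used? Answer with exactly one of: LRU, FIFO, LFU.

Answer: LFU

Derivation:
Simulating under each policy and comparing final sets:
  LRU: final set = {jay lemon} -> differs
  FIFO: final set = {jay lemon} -> differs
  LFU: final set = {jay lime} -> MATCHES target
Only LFU produces the target set.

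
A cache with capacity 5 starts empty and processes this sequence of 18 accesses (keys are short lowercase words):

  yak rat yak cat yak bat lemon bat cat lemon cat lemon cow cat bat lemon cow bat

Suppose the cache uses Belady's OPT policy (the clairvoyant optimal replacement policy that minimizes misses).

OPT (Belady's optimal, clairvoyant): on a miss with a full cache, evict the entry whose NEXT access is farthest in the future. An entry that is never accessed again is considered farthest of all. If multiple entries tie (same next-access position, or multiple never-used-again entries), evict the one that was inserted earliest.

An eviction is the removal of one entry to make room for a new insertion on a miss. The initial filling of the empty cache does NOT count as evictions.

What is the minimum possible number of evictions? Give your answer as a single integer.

Answer: 1

Derivation:
OPT (Belady) simulation (capacity=5):
  1. access yak: MISS. Cache: [yak]
  2. access rat: MISS. Cache: [yak rat]
  3. access yak: HIT. Next use of yak: step 5. Cache: [yak rat]
  4. access cat: MISS. Cache: [yak rat cat]
  5. access yak: HIT. Next use of yak: never. Cache: [yak rat cat]
  6. access bat: MISS. Cache: [yak rat cat bat]
  7. access lemon: MISS. Cache: [yak rat cat bat lemon]
  8. access bat: HIT. Next use of bat: step 15. Cache: [yak rat cat bat lemon]
  9. access cat: HIT. Next use of cat: step 11. Cache: [yak rat cat bat lemon]
  10. access lemon: HIT. Next use of lemon: step 12. Cache: [yak rat cat bat lemon]
  11. access cat: HIT. Next use of cat: step 14. Cache: [yak rat cat bat lemon]
  12. access lemon: HIT. Next use of lemon: step 16. Cache: [yak rat cat bat lemon]
  13. access cow: MISS, evict yak (next use: never). Cache: [rat cat bat lemon cow]
  14. access cat: HIT. Next use of cat: never. Cache: [rat cat bat lemon cow]
  15. access bat: HIT. Next use of bat: step 18. Cache: [rat cat bat lemon cow]
  16. access lemon: HIT. Next use of lemon: never. Cache: [rat cat bat lemon cow]
  17. access cow: HIT. Next use of cow: never. Cache: [rat cat bat lemon cow]
  18. access bat: HIT. Next use of bat: never. Cache: [rat cat bat lemon cow]
Total: 12 hits, 6 misses, 1 evictions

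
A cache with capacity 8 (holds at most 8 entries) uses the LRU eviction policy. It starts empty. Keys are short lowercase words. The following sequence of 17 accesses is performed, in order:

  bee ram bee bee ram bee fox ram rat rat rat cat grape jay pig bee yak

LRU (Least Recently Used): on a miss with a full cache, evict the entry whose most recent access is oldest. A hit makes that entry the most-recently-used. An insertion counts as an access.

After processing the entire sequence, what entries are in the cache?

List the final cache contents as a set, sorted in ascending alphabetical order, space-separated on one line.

Answer: bee cat grape jay pig ram rat yak

Derivation:
LRU simulation (capacity=8):
  1. access bee: MISS. Cache (LRU->MRU): [bee]
  2. access ram: MISS. Cache (LRU->MRU): [bee ram]
  3. access bee: HIT. Cache (LRU->MRU): [ram bee]
  4. access bee: HIT. Cache (LRU->MRU): [ram bee]
  5. access ram: HIT. Cache (LRU->MRU): [bee ram]
  6. access bee: HIT. Cache (LRU->MRU): [ram bee]
  7. access fox: MISS. Cache (LRU->MRU): [ram bee fox]
  8. access ram: HIT. Cache (LRU->MRU): [bee fox ram]
  9. access rat: MISS. Cache (LRU->MRU): [bee fox ram rat]
  10. access rat: HIT. Cache (LRU->MRU): [bee fox ram rat]
  11. access rat: HIT. Cache (LRU->MRU): [bee fox ram rat]
  12. access cat: MISS. Cache (LRU->MRU): [bee fox ram rat cat]
  13. access grape: MISS. Cache (LRU->MRU): [bee fox ram rat cat grape]
  14. access jay: MISS. Cache (LRU->MRU): [bee fox ram rat cat grape jay]
  15. access pig: MISS. Cache (LRU->MRU): [bee fox ram rat cat grape jay pig]
  16. access bee: HIT. Cache (LRU->MRU): [fox ram rat cat grape jay pig bee]
  17. access yak: MISS, evict fox. Cache (LRU->MRU): [ram rat cat grape jay pig bee yak]
Total: 8 hits, 9 misses, 1 evictions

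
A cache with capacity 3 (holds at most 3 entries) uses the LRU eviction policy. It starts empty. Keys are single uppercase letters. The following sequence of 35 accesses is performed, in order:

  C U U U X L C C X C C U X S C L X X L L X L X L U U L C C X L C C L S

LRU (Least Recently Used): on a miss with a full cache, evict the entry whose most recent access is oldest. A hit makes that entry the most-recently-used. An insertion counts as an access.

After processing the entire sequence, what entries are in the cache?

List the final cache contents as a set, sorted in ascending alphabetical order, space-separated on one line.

LRU simulation (capacity=3):
  1. access C: MISS. Cache (LRU->MRU): [C]
  2. access U: MISS. Cache (LRU->MRU): [C U]
  3. access U: HIT. Cache (LRU->MRU): [C U]
  4. access U: HIT. Cache (LRU->MRU): [C U]
  5. access X: MISS. Cache (LRU->MRU): [C U X]
  6. access L: MISS, evict C. Cache (LRU->MRU): [U X L]
  7. access C: MISS, evict U. Cache (LRU->MRU): [X L C]
  8. access C: HIT. Cache (LRU->MRU): [X L C]
  9. access X: HIT. Cache (LRU->MRU): [L C X]
  10. access C: HIT. Cache (LRU->MRU): [L X C]
  11. access C: HIT. Cache (LRU->MRU): [L X C]
  12. access U: MISS, evict L. Cache (LRU->MRU): [X C U]
  13. access X: HIT. Cache (LRU->MRU): [C U X]
  14. access S: MISS, evict C. Cache (LRU->MRU): [U X S]
  15. access C: MISS, evict U. Cache (LRU->MRU): [X S C]
  16. access L: MISS, evict X. Cache (LRU->MRU): [S C L]
  17. access X: MISS, evict S. Cache (LRU->MRU): [C L X]
  18. access X: HIT. Cache (LRU->MRU): [C L X]
  19. access L: HIT. Cache (LRU->MRU): [C X L]
  20. access L: HIT. Cache (LRU->MRU): [C X L]
  21. access X: HIT. Cache (LRU->MRU): [C L X]
  22. access L: HIT. Cache (LRU->MRU): [C X L]
  23. access X: HIT. Cache (LRU->MRU): [C L X]
  24. access L: HIT. Cache (LRU->MRU): [C X L]
  25. access U: MISS, evict C. Cache (LRU->MRU): [X L U]
  26. access U: HIT. Cache (LRU->MRU): [X L U]
  27. access L: HIT. Cache (LRU->MRU): [X U L]
  28. access C: MISS, evict X. Cache (LRU->MRU): [U L C]
  29. access C: HIT. Cache (LRU->MRU): [U L C]
  30. access X: MISS, evict U. Cache (LRU->MRU): [L C X]
  31. access L: HIT. Cache (LRU->MRU): [C X L]
  32. access C: HIT. Cache (LRU->MRU): [X L C]
  33. access C: HIT. Cache (LRU->MRU): [X L C]
  34. access L: HIT. Cache (LRU->MRU): [X C L]
  35. access S: MISS, evict X. Cache (LRU->MRU): [C L S]
Total: 21 hits, 14 misses, 11 evictions

Answer: C L S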